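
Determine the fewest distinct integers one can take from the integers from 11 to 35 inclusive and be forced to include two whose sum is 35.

A set avoiding the sum 35 can contain at most one of each pair {x, 35−x}, plus the 11 elements whose complement lies outside the range.
The integers 18, …, 35 (18 of them) are such a set: any two sum to at least 18+19 = 37 > 35.
Any 19th integer completes one of the 7 pairs, so 19 choices force a sum of 35.

19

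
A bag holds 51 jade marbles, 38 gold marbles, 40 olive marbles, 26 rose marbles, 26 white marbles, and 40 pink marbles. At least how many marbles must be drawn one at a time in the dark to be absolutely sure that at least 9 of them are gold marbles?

192

In the worst case for collecting gold marbles, every non-gold marble comes out first.
There are 51 + 40 + 26 + 26 + 40 = 183 non-gold marbles altogether.
After those, each further marble must be gold, so 183 + 9 = 192 draws guarantee 9 gold marbles.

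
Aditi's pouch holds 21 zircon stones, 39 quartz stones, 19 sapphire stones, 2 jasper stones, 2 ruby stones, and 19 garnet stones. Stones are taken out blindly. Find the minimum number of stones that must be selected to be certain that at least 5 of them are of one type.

By pigeonhole, the 6 types are the holes; the stones drawn are the pigeons.
To avoid 5 of any one type, the worst case takes at most 4 of each type, or every stone of a type that has fewer than 4.
That gives 4 + 4 + 4 + 2 + 2 + 4 = 20 stones with no type reaching 5.
The next stone forces some type to 5, so 20 + 1 = 21.

21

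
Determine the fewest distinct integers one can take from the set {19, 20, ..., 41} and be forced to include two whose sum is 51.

Two chosen integers sum to 51 exactly when both halves of some pair {x, 51−x} with 19 ≤ x ≤ 51−x ≤ 32 are chosen — 7 such pairs.
The remaining 9 elements (those with no distinct partner in range) can never complete a 51-sum, so the worst case takes all of them and one from each pair: 9 + 7 = 16.
Pigeonhole: the 17th integer has to be the second member of some pair, so 16 + 1 = 17.

17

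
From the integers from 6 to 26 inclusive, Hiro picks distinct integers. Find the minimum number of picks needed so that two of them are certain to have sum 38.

Group the elements by complementary pair {x, 38−x}: {12,26}, {13,25}, {14,24}, …, giving 7 two-element pairs, the single value 19 (it cannot pair with itself since the integers are distinct), and 6 integers whose partner 38−x falls outside [6,26].
By the pigeonhole principle, treating each of those 14 groups as a pigeonhole, one can pick one integer per group — 14 integers — with no two summing to 38.
The 15th integer lands in an occupied pair, forcing a sum of 38.

15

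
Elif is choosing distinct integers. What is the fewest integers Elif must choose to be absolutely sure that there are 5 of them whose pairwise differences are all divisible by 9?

37

Integers whose pairwise differences are multiples of 9 are exactly those sharing a remainder mod 9. Pigeonhole: the 9 residue classes mod 9 are the pigeonholes.
With 36 integers one could put 4 in each residue class and have no class reach 5.
The 37th integer pushes some class to 5, so 9·4 + 1 = 37.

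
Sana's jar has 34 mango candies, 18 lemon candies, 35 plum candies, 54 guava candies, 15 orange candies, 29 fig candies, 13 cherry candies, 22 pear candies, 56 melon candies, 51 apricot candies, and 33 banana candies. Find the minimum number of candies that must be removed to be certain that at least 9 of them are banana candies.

336

In the worst case for collecting banana candies, every non-banana candy comes out first.
There are 34 + 18 + 35 + 54 + 15 + 29 + 13 + 22 + 56 + 51 = 327 non-banana candies altogether.
After those, each further candy must be banana, so 327 + 9 = 336 draws guarantee 9 banana candies.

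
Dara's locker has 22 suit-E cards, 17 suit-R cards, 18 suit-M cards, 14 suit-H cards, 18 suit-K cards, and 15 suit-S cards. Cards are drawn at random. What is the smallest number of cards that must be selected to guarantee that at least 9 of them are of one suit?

49

By the pigeonhole principle, put each drawn card into a box by suit. The largest draw with every box below 9 takes min(count, 8) from each suit.
Σ min(cᵢ, 8) = 8 + 8 + 8 + 8 + 8 + 8 = 48.
Draw number 48 + 1 = 49 must push one box to 9.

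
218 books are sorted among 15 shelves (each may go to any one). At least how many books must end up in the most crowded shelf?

The 15 shelves are the holes and the 218 books are the pigeons.
If every shelf held at most 14 books, the total would be at most 15 × 14 = 210, which is less than 218.
So some shelf holds at least ⌈218/15⌉ = 15 books.

15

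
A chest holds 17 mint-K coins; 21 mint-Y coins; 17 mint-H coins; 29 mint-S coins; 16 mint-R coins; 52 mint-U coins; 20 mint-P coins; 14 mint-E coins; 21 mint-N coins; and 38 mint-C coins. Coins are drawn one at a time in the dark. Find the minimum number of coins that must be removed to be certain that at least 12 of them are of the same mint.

111

The 10 mints are the holes; the coins drawn are the pigeons.
To avoid 12 of any one mint, the worst case takes at most 11 of each mint.
That gives 11 + 11 + 11 + 11 + 11 + 11 + 11 + 11 + 11 + 11 = 110 coins with no mint reaching 12.
The next coin forces some mint to 12, so 110 + 1 = 111.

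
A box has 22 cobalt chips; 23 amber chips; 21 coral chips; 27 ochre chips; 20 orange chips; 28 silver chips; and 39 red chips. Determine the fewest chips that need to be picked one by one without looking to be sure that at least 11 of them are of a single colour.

The 7 colours are the holes; the chips drawn are the pigeons.
To avoid 11 of any one colour, the worst case takes at most 10 of each colour.
That gives 10 + 10 + 10 + 10 + 10 + 10 + 10 = 70 chips with no colour reaching 11.
The next chip forces some colour to 11, so 70 + 1 = 71.

71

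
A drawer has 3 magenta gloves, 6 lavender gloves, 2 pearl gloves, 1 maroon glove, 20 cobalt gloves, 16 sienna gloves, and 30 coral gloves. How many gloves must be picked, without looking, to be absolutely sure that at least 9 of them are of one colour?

37

Pigeonhole: the 7 colours are the holes; the gloves drawn are the pigeons.
To avoid 9 of any one colour, the worst case takes at most 8 of each colour, or every glove of a colour that has fewer than 8.
That gives 3 + 6 + 2 + 1 + 8 + 8 + 8 = 36 gloves with no colour reaching 9.
The next glove forces some colour to 9, so 36 + 1 = 37.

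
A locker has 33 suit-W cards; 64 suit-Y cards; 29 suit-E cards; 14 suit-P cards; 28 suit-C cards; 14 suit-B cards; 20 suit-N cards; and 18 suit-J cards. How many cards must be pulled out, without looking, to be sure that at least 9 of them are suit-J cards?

211

In the worst case for collecting suit-J cards, every non-suit-J card comes out first.
There are 33 + 64 + 29 + 14 + 28 + 14 + 20 = 202 non-suit-J cards altogether.
After those, each further card must be suit-J, so 202 + 9 = 211 draws guarantee 9 suit-J cards.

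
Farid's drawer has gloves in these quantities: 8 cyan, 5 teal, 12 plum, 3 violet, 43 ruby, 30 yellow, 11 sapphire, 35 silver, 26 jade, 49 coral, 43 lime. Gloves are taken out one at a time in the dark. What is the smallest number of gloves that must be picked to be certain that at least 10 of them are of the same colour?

Pigeonhole: put each drawn glove into a box by colour. The largest draw with every box below 10 takes min(count, 9) from each colour; colours with fewer than 9 contribute all they have.
Σ min(cᵢ, 9) = 8 + 5 + 9 + 3 + 9 + 9 + 9 + 9 + 9 + 9 + 9 = 88.
Draw number 88 + 1 = 89 must push one box to 10.

89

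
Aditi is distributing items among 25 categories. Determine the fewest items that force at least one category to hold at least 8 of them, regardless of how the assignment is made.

With 175 items one could put exactly 7 in each of the 25 categories, and no category would reach 8.
One more item must land in a category that already has 7, giving it 8.
So 25 × 7 + 1 = 176 items are required.

176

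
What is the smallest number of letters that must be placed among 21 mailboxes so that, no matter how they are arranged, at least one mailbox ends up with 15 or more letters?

295

With 294 letters one could put exactly 14 in each of the 21 mailboxes, and no mailbox would reach 15.
One more letter must land in a mailbox that already has 14, giving it 15.
So 21 × 14 + 1 = 295 letters are required.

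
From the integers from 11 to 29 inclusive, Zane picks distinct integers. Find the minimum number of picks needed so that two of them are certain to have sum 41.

Group the elements by complementary pair {x, 41−x}: {12,29}, {13,28}, {14,27}, …, giving 9 two-element pairs and 1 integer whose partner 41−x falls outside [11,29].
Treating each of those 10 groups as a pigeonhole, one can pick one integer per group — 10 integers — with no two summing to 41.
The 11th integer lands in an occupied pair, forcing a sum of 41.

11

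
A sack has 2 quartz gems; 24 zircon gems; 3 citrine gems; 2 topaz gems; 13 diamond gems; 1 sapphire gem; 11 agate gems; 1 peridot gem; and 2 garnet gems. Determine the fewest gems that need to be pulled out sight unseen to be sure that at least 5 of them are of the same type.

An adversary could hand out at most 4 gems per type (6 types run out sooner): 2 + 4 + 3 + 2 + 4 + 1 + 4 + 1 + 2 = 23 gems and still no type has 5.
By the pigeonhole principle, one more gem lands in a type already at 4, so 24 draws are enough and 23 are not.

24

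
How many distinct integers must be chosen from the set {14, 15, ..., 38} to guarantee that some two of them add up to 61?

18

A set avoiding the sum 61 can contain at most one of each pair {x, 61−x}, plus the 9 elements whose complement lies outside the range.
The integers 14, …, 30 (17 of them) are such a set: any two sum to at least 14+15 = 29 and at most 29+30 = 59 < 61.
Any 18th integer completes one of the 8 pairs, so 18 choices force a sum of 61.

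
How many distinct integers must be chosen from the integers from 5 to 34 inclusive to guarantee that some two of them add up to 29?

A set avoiding the sum 29 can contain at most one of each pair {x, 29−x}, plus the 10 elements whose complement lies outside the range.
The integers 15, …, 34 (20 of them) are such a set: any two sum to at least 15+16 = 31 > 29.
Any 21st integer completes one of the 10 pairs, so 21 choices force a sum of 29.

21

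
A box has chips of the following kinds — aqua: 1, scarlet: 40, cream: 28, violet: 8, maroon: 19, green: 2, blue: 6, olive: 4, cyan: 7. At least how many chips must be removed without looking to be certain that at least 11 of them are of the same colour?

Put each drawn chip into a box by colour. The largest draw with every box below 11 takes min(count, 10) from each colour; colours with fewer than 10 contribute all they have.
Σ min(cᵢ, 10) = 1 + 10 + 10 + 8 + 10 + 2 + 6 + 4 + 7 = 58.
Draw number 58 + 1 = 59 must push one box to 11.

59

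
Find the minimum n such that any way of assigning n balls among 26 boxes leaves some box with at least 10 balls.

With 234 balls one could put exactly 9 in each of the 26 boxes, and no box would reach 10.
Pigeonhole: one more ball must land in a box that already has 9, giving it 10.
So 26 × 9 + 1 = 235 balls are required.

235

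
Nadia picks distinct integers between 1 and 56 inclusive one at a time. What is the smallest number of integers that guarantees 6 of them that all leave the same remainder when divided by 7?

The 7 residue classes mod 7 are the pigeonholes.
With 35 integers one could put 5 in each residue class and have no class reach 6.
The 36th integer pushes some class to 6, so 7·5 + 1 = 36.

36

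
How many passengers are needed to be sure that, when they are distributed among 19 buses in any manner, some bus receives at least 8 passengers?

With 133 passengers one could put exactly 7 in each of the 19 buses, and no bus would reach 8.
One more passenger must land in a bus that already has 7, giving it 8.
So 19 × 7 + 1 = 134 passengers are required.

134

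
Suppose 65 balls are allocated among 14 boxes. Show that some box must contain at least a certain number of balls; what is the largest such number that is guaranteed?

5

The 14 boxes are the holes and the 65 balls are the pigeons.
If every box held at most 4 balls, the total would be at most 14 × 4 = 56, which is less than 65.
So some box holds at least ⌈65/14⌉ = 5 balls.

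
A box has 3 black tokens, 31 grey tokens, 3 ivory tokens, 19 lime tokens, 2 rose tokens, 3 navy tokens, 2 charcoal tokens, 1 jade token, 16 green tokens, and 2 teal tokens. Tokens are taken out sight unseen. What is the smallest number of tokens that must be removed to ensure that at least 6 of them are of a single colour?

32

Pigeonhole: put each drawn token into a box by colour. The largest draw with every box below 6 takes min(count, 5) from each colour; colours with fewer than 5 contribute all they have.
Σ min(cᵢ, 5) = 3 + 5 + 3 + 5 + 2 + 3 + 2 + 1 + 5 + 2 = 31.
Draw number 31 + 1 = 32 must push one box to 6.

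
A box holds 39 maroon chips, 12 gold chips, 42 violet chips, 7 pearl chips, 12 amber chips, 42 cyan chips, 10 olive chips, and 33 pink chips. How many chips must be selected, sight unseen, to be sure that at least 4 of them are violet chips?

In the worst case for collecting violet chips, every non-violet chip comes out first.
There are 39 + 12 + 7 + 12 + 42 + 10 + 33 = 155 non-violet chips altogether.
After those, each further chip must be violet, so 155 + 4 = 159 draws guarantee 4 violet chips.

159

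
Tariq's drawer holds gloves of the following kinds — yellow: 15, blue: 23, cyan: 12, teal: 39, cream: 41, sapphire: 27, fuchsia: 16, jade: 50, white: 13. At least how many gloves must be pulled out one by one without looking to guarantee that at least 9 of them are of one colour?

73

The 9 colours are the holes; the gloves drawn are the pigeons.
To avoid 9 of any one colour, the worst case takes at most 8 of each colour.
That gives 8 + 8 + 8 + 8 + 8 + 8 + 8 + 8 + 8 = 72 gloves with no colour reaching 9.
The next glove forces some colour to 9, so 72 + 1 = 73.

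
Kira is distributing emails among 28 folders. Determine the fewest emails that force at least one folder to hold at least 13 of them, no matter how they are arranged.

With 336 emails one could put exactly 12 in each of the 28 folders, and no folder would reach 13.
One more email must land in a folder that already has 12, giving it 13.
So 28 × 12 + 1 = 337 emails are required.

337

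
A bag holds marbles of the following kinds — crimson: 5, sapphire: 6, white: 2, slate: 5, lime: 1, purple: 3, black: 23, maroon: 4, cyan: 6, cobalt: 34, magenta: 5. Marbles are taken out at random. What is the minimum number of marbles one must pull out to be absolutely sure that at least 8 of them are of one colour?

By the pigeonhole principle, put each drawn marble into a box by colour. The largest draw with every box below 8 takes min(count, 7) from each colour; colours with fewer than 7 contribute all they have.
Σ min(cᵢ, 7) = 5 + 6 + 2 + 5 + 1 + 3 + 7 + 4 + 6 + 7 + 5 = 51.
Draw number 51 + 1 = 52 must push one box to 8.

52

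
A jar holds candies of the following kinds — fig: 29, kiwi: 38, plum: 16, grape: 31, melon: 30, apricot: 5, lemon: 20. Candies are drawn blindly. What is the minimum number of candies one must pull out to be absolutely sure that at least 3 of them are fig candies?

In the worst case for collecting fig candies, every non-fig candy comes out first.
There are 38 + 16 + 31 + 30 + 5 + 20 = 140 non-fig candies altogether.
After those, each further candy must be fig, so 140 + 3 = 143 draws guarantee 3 fig candies.

143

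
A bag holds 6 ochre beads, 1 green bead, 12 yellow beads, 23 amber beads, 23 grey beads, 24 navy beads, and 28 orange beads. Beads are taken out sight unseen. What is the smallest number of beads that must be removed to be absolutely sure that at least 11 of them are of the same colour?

58

An adversary could hand out at most 10 beads per colour (ochre, green run out sooner): 6 + 1 + 10 + 10 + 10 + 10 + 10 = 57 beads and still no colour has 11.
By the pigeonhole principle, one more bead lands in a colour already at 10, so 58 draws are enough and 57 are not.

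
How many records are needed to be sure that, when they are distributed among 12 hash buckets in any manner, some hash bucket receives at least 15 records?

With 168 records one could put exactly 14 in each of the 12 hash buckets, and no hash bucket would reach 15.
One more record must land in a hash bucket that already has 14, giving it 15.
So 12 × 14 + 1 = 169 records are required.

169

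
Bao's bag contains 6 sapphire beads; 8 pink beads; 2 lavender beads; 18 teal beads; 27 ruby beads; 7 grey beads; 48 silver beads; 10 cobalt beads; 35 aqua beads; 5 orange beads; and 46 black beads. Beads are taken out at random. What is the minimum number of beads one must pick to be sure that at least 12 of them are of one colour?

An adversary could hand out at most 11 beads per colour (6 colours run out sooner): 6 + 8 + 2 + 11 + 11 + 7 + 11 + 10 + 11 + 5 + 11 = 93 beads and still no colour has 12.
One more bead lands in a colour already at 11, so 94 draws are enough and 93 are not.

94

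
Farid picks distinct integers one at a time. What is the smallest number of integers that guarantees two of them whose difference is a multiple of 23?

Integers whose pairwise differences are multiples of 23 are exactly those sharing a remainder mod 23. The 23 residue classes mod 23 are the pigeonholes.
With 23 integers one could put 1 in each residue class and have no class reach 2.
The 24th integer pushes some class to 2, so 23·1 + 1 = 24.

24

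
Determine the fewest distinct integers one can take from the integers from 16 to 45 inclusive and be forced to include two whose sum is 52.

A set avoiding the sum 52 can contain at most one of each pair {x, 52−x}, plus the 10 elements whose complement lies outside the range or equal to its own complement.
The integers 26, …, 45 (20 of them) are such a set: any two sum to at least 26+27 = 53 > 52.
Any 21st integer completes one of the 10 pairs, so 21 choices force a sum of 52.

21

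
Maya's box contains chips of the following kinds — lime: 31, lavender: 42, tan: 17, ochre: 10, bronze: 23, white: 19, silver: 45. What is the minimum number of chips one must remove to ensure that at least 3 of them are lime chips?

In the worst case for collecting lime chips, every non-lime chip comes out first.
There are 42 + 17 + 10 + 23 + 19 + 45 = 156 non-lime chips altogether.
After those, each further chip must be lime, so 156 + 3 = 159 draws guarantee 3 lime chips.

159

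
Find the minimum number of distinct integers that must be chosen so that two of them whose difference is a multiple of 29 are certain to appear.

Integers whose pairwise differences are multiples of 29 are exactly those sharing a remainder mod 29. Pigeonhole: the 29 residue classes mod 29 are the pigeonholes.
With 29 integers one could put 1 in each residue class and have no class reach 2.
The 30th integer pushes some class to 2, so 29·1 + 1 = 30.

30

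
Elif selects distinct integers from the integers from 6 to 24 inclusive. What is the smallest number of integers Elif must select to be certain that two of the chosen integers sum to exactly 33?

A set avoiding the sum 33 can contain at most one of each pair {x, 33−x}, plus the 3 elements whose complement lies outside the range.
The integers 6, …, 16 (11 of them) are such a set: any two sum to at least 6+7 = 13 and at most 15+16 = 31 < 33.
By the pigeonhole principle, any 12th integer completes one of the 8 pairs, so 12 choices force a sum of 33.

12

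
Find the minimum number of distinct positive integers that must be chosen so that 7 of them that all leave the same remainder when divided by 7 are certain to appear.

By pigeonhole, the 7 residue classes mod 7 are the pigeonholes.
With 42 integers one could put 6 in each residue class and have no class reach 7.
The 43rd integer pushes some class to 7, so 7·6 + 1 = 43.

43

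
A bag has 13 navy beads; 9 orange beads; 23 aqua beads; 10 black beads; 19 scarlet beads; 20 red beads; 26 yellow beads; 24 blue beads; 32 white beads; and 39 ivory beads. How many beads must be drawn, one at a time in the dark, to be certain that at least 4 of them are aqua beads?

In the worst case for collecting aqua beads, every non-aqua bead comes out first.
There are 13 + 9 + 10 + 19 + 20 + 26 + 24 + 32 + 39 = 192 non-aqua beads altogether.
After those, each further bead must be aqua, so 192 + 4 = 196 draws guarantee 4 aqua beads.

196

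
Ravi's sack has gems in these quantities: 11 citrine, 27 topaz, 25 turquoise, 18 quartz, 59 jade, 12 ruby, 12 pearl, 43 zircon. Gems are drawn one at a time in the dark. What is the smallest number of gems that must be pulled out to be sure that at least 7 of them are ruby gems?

In the worst case for collecting ruby gems, every non-ruby gem comes out first.
There are 11 + 27 + 25 + 18 + 59 + 12 + 43 = 195 non-ruby gems altogether.
After those, each further gem must be ruby, so 195 + 7 = 202 draws guarantee 7 ruby gems.

202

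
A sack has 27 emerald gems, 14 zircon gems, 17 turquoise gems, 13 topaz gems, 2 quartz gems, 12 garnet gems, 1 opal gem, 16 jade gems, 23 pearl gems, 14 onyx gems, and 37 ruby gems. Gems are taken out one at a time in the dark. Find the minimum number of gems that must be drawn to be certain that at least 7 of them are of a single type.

58

An adversary could hand out at most 6 gems per type (quartz, opal run out sooner): 6 + 6 + 6 + 6 + 2 + 6 + 1 + 6 + 6 + 6 + 6 = 57 gems and still no type has 7.
Pigeonhole: one more gem lands in a type already at 6, so 58 draws are enough and 57 are not.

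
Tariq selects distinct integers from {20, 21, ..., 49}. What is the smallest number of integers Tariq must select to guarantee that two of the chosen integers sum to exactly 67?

Group the elements by complementary pair {x, 67−x}: {20,47}, {21,46}, {22,45}, …, giving 14 two-element pairs and 2 integers whose partner 67−x falls outside [20,49].
By pigeonhole, treating each of those 16 groups as a pigeonhole, one can pick one integer per group — 16 integers — with no two summing to 67.
The 17th integer lands in an occupied pair, forcing a sum of 67.

17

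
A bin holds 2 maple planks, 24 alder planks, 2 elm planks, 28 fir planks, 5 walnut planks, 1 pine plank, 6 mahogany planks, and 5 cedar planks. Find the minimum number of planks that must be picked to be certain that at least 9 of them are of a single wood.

38

By the pigeonhole principle, the 8 woods are the holes; the planks drawn are the pigeons.
To avoid 9 of any one wood, the worst case takes at most 8 of each wood, or every plank of a wood that has fewer than 8.
That gives 2 + 8 + 2 + 8 + 5 + 1 + 6 + 5 = 37 planks with no wood reaching 9.
The next plank forces some wood to 9, so 37 + 1 = 38.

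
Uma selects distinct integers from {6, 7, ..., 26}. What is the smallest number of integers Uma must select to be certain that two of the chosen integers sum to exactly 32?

Two chosen integers sum to 32 exactly when both halves of some pair {x, 32−x} with 6 ≤ x ≤ 32−x ≤ 26 are chosen — 10 such pairs.
The remaining 1 element (those with no distinct partner in range) can never complete a 32-sum, so the worst case takes all of them and one from each pair: 1 + 10 = 11.
By the pigeonhole principle, the 12th integer has to be the second member of some pair, so 11 + 1 = 12.

12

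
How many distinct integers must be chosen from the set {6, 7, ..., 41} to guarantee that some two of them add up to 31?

Group the elements by complementary pair {x, 31−x}: {6,25}, {7,24}, {8,23}, …, giving 10 two-element pairs and 16 integers whose partner 31−x falls outside [6,41].
Pigeonhole: treating each of those 26 groups as a pigeonhole, one can pick one integer per group — 26 integers — with no two summing to 31.
The 27th integer lands in an occupied pair, forcing a sum of 31.

27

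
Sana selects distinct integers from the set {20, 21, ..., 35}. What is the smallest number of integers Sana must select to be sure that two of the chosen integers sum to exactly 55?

A set avoiding the sum 55 can contain at most one of each pair {x, 55−x}.
The integers 28, …, 35 (8 of them) are such a set: any two sum to at least 28+29 = 57 > 55.
By pigeonhole, any 9th integer completes one of the 8 pairs, so 9 choices force a sum of 55.

9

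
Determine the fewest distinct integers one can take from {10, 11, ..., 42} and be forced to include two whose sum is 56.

20

A set avoiding the sum 56 can contain at most one of each pair {x, 56−x}, plus the 5 elements whose complement lies outside the range or equal to its own complement.
The integers 10, …, 28 (19 of them) are such a set: any two sum to at least 10+11 = 21 and at most 27+28 = 55 < 56.
Any 20th integer completes one of the 14 pairs, so 20 choices force a sum of 56.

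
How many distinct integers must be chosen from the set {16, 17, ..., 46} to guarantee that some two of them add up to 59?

A set avoiding the sum 59 can contain at most one of each pair {x, 59−x}, plus the 3 elements whose complement lies outside the range.
The integers 30, …, 46 (17 of them) are such a set: any two sum to at least 30+31 = 61 > 59.
Any 18th integer completes one of the 14 pairs, so 18 choices force a sum of 59.

18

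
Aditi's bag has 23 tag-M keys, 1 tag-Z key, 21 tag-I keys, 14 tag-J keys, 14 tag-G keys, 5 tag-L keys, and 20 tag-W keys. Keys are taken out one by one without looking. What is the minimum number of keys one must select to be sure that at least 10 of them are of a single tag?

Put each drawn key into a box by tag. The largest draw with every box below 10 takes min(count, 9) from each tag; tags with fewer than 9 contribute all they have.
Σ min(cᵢ, 9) = 9 + 1 + 9 + 9 + 9 + 5 + 9 = 51.
Draw number 51 + 1 = 52 must push one box to 10.

52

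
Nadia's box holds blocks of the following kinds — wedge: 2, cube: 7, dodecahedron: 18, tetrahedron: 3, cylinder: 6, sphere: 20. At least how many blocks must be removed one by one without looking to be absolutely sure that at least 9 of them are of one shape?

35

By the pigeonhole principle, put each drawn block into a box by shape. The largest draw with every box below 9 takes min(count, 8) from each shape; shapes with fewer than 8 contribute all they have.
Σ min(cᵢ, 8) = 2 + 7 + 8 + 3 + 6 + 8 = 34.
Draw number 34 + 1 = 35 must push one box to 9.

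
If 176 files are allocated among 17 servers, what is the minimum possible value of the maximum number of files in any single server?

The 17 servers are the holes and the 176 files are the pigeons.
If every server held at most 10 files, the total would be at most 17 × 10 = 170, which is less than 176.
So some server holds at least ⌈176/17⌉ = 11 files.

11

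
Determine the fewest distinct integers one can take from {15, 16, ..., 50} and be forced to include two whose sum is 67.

Group the elements by complementary pair {x, 67−x}: {17,50}, {18,49}, {19,48}, …, giving 17 two-element pairs and 2 integers whose partner 67−x falls outside [15,50].
Pigeonhole: treating each of those 19 groups as a pigeonhole, one can pick one integer per group — 19 integers — with no two summing to 67.
The 20th integer lands in an occupied pair, forcing a sum of 67.

20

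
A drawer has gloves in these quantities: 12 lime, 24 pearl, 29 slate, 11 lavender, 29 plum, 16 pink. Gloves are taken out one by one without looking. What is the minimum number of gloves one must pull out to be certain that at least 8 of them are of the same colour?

43

The 6 colours are the holes; the gloves drawn are the pigeons.
To avoid 8 of any one colour, the worst case takes at most 7 of each colour.
That gives 7 + 7 + 7 + 7 + 7 + 7 = 42 gloves with no colour reaching 8.
The next glove forces some colour to 8, so 42 + 1 = 43.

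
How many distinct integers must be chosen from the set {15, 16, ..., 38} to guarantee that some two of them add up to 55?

14

Two chosen integers sum to 55 exactly when both halves of some pair {x, 55−x} with 17 ≤ x ≤ 55−x ≤ 38 are chosen — 11 such pairs.
The remaining 2 elements (those with no distinct partner in range) can never complete a 55-sum, so the worst case takes all of them and one from each pair: 2 + 11 = 13.
The 14th integer has to be the second member of some pair, so 13 + 1 = 14.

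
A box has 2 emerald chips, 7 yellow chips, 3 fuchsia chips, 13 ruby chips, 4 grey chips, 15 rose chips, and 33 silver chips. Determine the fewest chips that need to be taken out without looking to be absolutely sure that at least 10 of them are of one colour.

44

An adversary could hand out at most 9 chips per colour (4 colours run out sooner): 2 + 7 + 3 + 9 + 4 + 9 + 9 = 43 chips and still no colour has 10.
One more chip lands in a colour already at 9, so 44 draws are enough and 43 are not.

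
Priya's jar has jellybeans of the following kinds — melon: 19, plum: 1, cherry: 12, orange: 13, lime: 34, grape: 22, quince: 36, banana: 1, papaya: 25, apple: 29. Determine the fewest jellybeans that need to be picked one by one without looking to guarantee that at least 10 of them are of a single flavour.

Pigeonhole: the 10 flavours are the holes; the jellybeans drawn are the pigeons.
To avoid 10 of any one flavour, the worst case takes at most 9 of each flavour, or every jellybean of a flavour that has fewer than 9.
That gives 9 + 1 + 9 + 9 + 9 + 9 + 9 + 1 + 9 + 9 = 74 jellybeans with no flavour reaching 10.
The next jellybean forces some flavour to 10, so 74 + 1 = 75.

75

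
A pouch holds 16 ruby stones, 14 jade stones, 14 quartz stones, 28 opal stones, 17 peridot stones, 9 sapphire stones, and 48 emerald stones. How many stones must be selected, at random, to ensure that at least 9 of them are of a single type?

Put each drawn stone into a box by type. The largest draw with every box below 9 takes min(count, 8) from each type.
Σ min(cᵢ, 8) = 8 + 8 + 8 + 8 + 8 + 8 + 8 = 56.
Draw number 56 + 1 = 57 must push one box to 9.

57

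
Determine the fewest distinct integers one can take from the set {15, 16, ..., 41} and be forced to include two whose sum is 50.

18

Two chosen integers sum to 50 exactly when both halves of some pair {x, 50−x} with 15 ≤ x ≤ 50−x ≤ 35 are chosen — 10 such pairs.
The remaining 7 elements (those with no distinct partner in range) can never complete a 50-sum, so the worst case takes all of them and one from each pair: 7 + 10 = 17.
Pigeonhole: the 18th integer has to be the second member of some pair, so 17 + 1 = 18.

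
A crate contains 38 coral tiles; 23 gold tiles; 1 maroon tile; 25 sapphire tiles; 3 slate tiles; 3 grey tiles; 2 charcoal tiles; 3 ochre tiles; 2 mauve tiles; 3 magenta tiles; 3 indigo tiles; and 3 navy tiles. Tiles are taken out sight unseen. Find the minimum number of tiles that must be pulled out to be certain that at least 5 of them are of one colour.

36

An adversary could hand out at most 4 tiles per colour (9 colours run out sooner): 4 + 4 + 1 + 4 + 3 + 3 + 2 + 3 + 2 + 3 + 3 + 3 = 35 tiles and still no colour has 5.
By the pigeonhole principle, one more tile lands in a colour already at 4, so 36 draws are enough and 35 are not.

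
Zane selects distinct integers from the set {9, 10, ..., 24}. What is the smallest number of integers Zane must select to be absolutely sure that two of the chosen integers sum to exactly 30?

11

Two chosen integers sum to 30 exactly when both halves of some pair {x, 30−x} with 9 ≤ x ≤ 30−x ≤ 21 are chosen — 6 such pairs.
The remaining 4 elements (those with no distinct partner in range) can never complete a 30-sum, so the worst case takes all of them and one from each pair: 4 + 6 = 10.
By the pigeonhole principle, the 11th integer has to be the second member of some pair, so 10 + 1 = 11.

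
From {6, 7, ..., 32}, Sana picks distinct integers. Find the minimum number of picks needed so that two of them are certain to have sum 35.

16

Group the elements by complementary pair {x, 35−x}: {6,29}, {7,28}, {8,27}, …, giving 12 two-element pairs and 3 integers whose partner 35−x falls outside [6,32].
Treating each of those 15 groups as a pigeonhole, one can pick one integer per group — 15 integers — with no two summing to 35.
The 16th integer lands in an occupied pair, forcing a sum of 35.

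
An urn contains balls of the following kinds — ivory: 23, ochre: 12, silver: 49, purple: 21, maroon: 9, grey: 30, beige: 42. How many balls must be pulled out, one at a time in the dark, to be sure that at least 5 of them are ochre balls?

In the worst case for collecting ochre balls, every non-ochre ball comes out first.
There are 23 + 49 + 21 + 9 + 30 + 42 = 174 non-ochre balls altogether.
After those, each further ball must be ochre, so 174 + 5 = 179 draws guarantee 5 ochre balls.

179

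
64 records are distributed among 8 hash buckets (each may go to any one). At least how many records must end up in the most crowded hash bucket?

8

The 8 hash buckets are the holes and the 64 records are the pigeons.
If every hash bucket held at most 7 records, the total would be at most 8 × 7 = 56, which is less than 64.
So some hash bucket holds at least ⌈64/8⌉ = 8 records.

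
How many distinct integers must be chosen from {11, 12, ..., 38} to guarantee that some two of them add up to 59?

Two chosen integers sum to 59 exactly when both halves of some pair {x, 59−x} with 21 ≤ x ≤ 59−x ≤ 38 are chosen — 9 such pairs.
The remaining 10 elements (those with no distinct partner in range) can never complete a 59-sum, so the worst case takes all of them and one from each pair: 10 + 9 = 19.
The 20th integer has to be the second member of some pair, so 19 + 1 = 20.

20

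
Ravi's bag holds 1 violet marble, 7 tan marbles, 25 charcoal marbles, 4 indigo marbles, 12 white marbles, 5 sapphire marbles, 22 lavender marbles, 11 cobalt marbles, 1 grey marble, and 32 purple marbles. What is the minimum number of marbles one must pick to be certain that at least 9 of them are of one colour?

The 10 colours are the holes; the marbles drawn are the pigeons.
To avoid 9 of any one colour, the worst case takes at most 8 of each colour, or every marble of a colour that has fewer than 8.
That gives 1 + 7 + 8 + 4 + 8 + 5 + 8 + 8 + 1 + 8 = 58 marbles with no colour reaching 9.
The next marble forces some colour to 9, so 58 + 1 = 59.

59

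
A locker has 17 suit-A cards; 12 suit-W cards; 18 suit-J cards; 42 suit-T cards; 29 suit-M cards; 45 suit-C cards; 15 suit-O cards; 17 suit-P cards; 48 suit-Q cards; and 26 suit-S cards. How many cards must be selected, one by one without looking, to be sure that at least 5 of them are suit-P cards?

257

In the worst case for collecting suit-P cards, every non-suit-P card comes out first.
There are 17 + 12 + 18 + 42 + 29 + 45 + 15 + 48 + 26 = 252 non-suit-P cards altogether.
After those, each further card must be suit-P, so 252 + 5 = 257 draws guarantee 5 suit-P cards.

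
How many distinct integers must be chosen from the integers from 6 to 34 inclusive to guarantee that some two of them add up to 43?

A set avoiding the sum 43 can contain at most one of each pair {x, 43−x}, plus the 3 elements whose complement lies outside the range.
The integers 6, …, 21 (16 of them) are such a set: any two sum to at least 6+7 = 13 and at most 20+21 = 41 < 43.
Pigeonhole: any 17th integer completes one of the 13 pairs, so 17 choices force a sum of 43.

17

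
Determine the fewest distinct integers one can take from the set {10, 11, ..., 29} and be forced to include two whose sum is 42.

Two chosen integers sum to 42 exactly when both halves of some pair {x, 42−x} with 13 ≤ x ≤ 42−x ≤ 29 are chosen — 8 such pairs.
The remaining 4 elements (those with no distinct partner in range) can never complete a 42-sum, so the worst case takes all of them and one from each pair: 4 + 8 = 12.
By pigeonhole, the 13th integer has to be the second member of some pair, so 12 + 1 = 13.

13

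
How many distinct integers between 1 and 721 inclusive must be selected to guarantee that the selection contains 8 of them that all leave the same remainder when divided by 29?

The 29 residue classes mod 29 are the pigeonholes.
With 203 integers one could put 7 in each residue class and have no class reach 8.
The 204th integer pushes some class to 8, so 29·7 + 1 = 204.

204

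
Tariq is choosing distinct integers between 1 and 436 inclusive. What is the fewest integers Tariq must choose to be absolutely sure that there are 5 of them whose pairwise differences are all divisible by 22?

89

Integers whose pairwise differences are multiples of 22 are exactly those sharing a remainder mod 22. By pigeonhole, the 22 residue classes mod 22 are the pigeonholes.
With 88 integers one could put 4 in each residue class and have no class reach 5.
The 89th integer pushes some class to 5, so 22·4 + 1 = 89.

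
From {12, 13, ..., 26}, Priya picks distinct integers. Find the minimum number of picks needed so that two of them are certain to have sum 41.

Two chosen integers sum to 41 exactly when both halves of some pair {x, 41−x} with 15 ≤ x ≤ 41−x ≤ 26 are chosen — 6 such pairs.
The remaining 3 elements (those with no distinct partner in range) can never complete a 41-sum, so the worst case takes all of them and one from each pair: 3 + 6 = 9.
The 10th integer has to be the second member of some pair, so 9 + 1 = 10.

10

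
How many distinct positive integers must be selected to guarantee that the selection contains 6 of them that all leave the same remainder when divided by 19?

96

The 19 residue classes mod 19 are the pigeonholes.
With 95 integers one could put 5 in each residue class and have no class reach 6.
The 96th integer pushes some class to 6, so 19·5 + 1 = 96.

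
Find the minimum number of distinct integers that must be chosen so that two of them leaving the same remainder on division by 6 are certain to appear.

7

The 6 residue classes mod 6 are the pigeonholes.
With 6 integers one could put 1 in each residue class and have no class reach 2.
The 7th integer pushes some class to 2, so 6·1 + 1 = 7.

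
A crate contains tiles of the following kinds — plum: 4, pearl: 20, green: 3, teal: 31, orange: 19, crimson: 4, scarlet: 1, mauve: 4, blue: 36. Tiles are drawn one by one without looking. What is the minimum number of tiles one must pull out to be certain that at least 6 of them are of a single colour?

37

An adversary could hand out at most 5 tiles per colour (5 colours run out sooner): 4 + 5 + 3 + 5 + 5 + 4 + 1 + 4 + 5 = 36 tiles and still no colour has 6.
One more tile lands in a colour already at 5, so 37 draws are enough and 36 are not.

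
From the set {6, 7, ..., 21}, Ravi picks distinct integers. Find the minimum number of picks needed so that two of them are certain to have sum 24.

Group the elements by complementary pair {x, 24−x}: {6,18}, {7,17}, {8,16}, …, giving 6 two-element pairs, the single value 12 (it cannot pair with itself since the integers are distinct), and 3 integers whose partner 24−x falls outside [6,21].
Treating each of those 10 groups as a pigeonhole, one can pick one integer per group — 10 integers — with no two summing to 24.
The 11th integer lands in an occupied pair, forcing a sum of 24.

11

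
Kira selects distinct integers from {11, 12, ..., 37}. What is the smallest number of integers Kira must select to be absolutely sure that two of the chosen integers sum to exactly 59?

A set avoiding the sum 59 can contain at most one of each pair {x, 59−x}, plus the 11 elements whose complement lies outside the range.
The integers 11, …, 29 (19 of them) are such a set: any two sum to at least 11+12 = 23 and at most 28+29 = 57 < 59.
Any 20th integer completes one of the 8 pairs, so 20 choices force a sum of 59.

20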